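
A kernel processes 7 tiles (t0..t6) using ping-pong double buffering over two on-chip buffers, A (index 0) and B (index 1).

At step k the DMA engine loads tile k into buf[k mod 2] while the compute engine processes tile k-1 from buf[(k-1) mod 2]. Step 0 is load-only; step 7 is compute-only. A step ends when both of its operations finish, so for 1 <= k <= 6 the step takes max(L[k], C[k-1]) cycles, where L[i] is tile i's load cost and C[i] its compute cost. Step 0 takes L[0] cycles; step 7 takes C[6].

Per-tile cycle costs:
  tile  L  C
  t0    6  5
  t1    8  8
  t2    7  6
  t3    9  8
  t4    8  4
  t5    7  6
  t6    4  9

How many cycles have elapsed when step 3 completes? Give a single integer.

  0. 6=6c; end=6; A:t0 B:-
  1. max(8,5)=8c; end=14; A:t0 B:t1
  2. max(7,8)=8c; end=22; A:t2 B:t1
  3. max(9,6)=9c; end=31; A:t2 B:t3
  4. max(8,8)=8c; end=39; A:t4 B:t3
  5. max(7,4)=7c; end=46; A:t4 B:t5
  6. max(4,6)=6c; end=52; A:t6 B:t5
  7. 9=9c; end=61; A:t6 B:t5

end_cycle[3] = 31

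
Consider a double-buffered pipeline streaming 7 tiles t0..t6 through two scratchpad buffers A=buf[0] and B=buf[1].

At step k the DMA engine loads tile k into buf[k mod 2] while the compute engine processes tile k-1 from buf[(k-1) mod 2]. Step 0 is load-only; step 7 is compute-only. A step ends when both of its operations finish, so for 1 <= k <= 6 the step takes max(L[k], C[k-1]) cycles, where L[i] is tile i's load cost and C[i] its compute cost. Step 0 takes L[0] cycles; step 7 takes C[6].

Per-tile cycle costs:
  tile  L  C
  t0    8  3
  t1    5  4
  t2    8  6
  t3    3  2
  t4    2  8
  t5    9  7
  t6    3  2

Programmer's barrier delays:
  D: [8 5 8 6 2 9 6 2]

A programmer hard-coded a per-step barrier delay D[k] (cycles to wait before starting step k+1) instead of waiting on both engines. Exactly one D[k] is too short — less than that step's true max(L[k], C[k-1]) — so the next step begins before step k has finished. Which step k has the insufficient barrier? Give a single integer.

[0] required=L[0]=8=8 vs D=8 ok
[1] required=max(L[1]=5,C[0]=3)=5 vs D=5 ok
[2] required=max(L[2]=8,C[1]=4)=8 vs D=8 ok
[3] required=max(L[3]=3,C[2]=6)=6 vs D=6 ok
[4] required=max(L[4]=2,C[3]=2)=2 vs D=2 ok
[5] required=max(L[5]=9,C[4]=8)=9 vs D=9 ok
[6] required=max(L[6]=3,C[5]=7)=7 vs D=6 SHORT
[7] required=C[6]=2=2 vs D=2 ok

hazard at step 6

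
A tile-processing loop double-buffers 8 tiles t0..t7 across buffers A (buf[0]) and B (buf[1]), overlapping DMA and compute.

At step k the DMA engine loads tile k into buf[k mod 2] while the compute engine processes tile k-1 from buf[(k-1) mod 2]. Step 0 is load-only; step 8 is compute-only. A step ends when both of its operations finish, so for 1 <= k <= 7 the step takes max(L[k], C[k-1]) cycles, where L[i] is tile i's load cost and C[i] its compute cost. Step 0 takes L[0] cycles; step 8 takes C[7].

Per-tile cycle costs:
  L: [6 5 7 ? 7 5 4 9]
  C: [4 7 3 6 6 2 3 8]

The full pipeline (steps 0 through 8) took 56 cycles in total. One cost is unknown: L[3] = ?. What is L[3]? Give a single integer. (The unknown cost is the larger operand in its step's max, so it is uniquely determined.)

L[3] = 4

step 0 | dur = L[0]=6 = 6
step 1 | dur = max(L[1]=5, C[0]=4) = 5
step 2 | dur = max(L[2]=7, C[1]=7) = 7
step 3 | dur = max(L[3]=?, C[2]=3) = L[3]  (unknown; binding)
step 4 | dur = max(L[4]=7, C[3]=6) = 7
step 5 | dur = max(L[5]=5, C[4]=6) = 6
step 6 | dur = max(L[6]=4, C[5]=2) = 4
step 7 | dur = max(L[7]=9, C[6]=3) = 9
step 8 | dur = C[7]=8 = 8
sum of known step durations = 52
dur[3] = total - known = 56 - 52 = 4
L[3] is the binding max in step 3, so L[3] = dur[3] = 4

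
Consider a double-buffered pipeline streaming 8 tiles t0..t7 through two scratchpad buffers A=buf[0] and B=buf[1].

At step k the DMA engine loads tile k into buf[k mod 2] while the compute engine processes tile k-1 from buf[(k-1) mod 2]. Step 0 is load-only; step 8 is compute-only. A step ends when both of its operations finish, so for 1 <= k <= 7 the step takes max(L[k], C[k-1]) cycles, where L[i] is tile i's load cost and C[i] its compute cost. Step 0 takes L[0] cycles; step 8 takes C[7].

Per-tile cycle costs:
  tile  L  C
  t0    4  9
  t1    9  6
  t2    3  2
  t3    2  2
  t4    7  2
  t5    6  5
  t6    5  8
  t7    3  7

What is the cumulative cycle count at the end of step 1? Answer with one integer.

k=0 load=t0/4c comp=- wait=4 total=4
k=1 load=t1/9c comp=t0/9c wait=9 total=13
k=2 load=t2/3c comp=t1/6c wait=6 total=19
k=3 load=t3/2c comp=t2/2c wait=2 total=21
k=4 load=t4/7c comp=t3/2c wait=7 total=28
k=5 load=t5/6c comp=t4/2c wait=6 total=34
k=6 load=t6/5c comp=t5/5c wait=5 total=39
k=7 load=t7/3c comp=t6/8c wait=8 total=47
k=8 load=- comp=t7/7c wait=7 total=54

end_cycle[1] = 13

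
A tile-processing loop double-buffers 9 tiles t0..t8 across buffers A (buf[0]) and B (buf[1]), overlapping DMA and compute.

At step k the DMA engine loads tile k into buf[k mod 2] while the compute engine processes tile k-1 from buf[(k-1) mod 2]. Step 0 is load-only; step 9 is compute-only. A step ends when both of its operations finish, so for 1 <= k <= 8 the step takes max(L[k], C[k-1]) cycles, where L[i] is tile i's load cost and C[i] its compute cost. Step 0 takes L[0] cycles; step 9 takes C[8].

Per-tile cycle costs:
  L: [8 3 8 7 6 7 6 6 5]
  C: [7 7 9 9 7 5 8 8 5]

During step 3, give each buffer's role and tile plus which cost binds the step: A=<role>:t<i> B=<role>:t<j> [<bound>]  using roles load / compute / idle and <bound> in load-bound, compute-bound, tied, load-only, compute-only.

step 3: A=compute:t2 B=load:t3 [compute-bound]

step 0: L[0]=8 → dur=8, Σ=8 | A=load:t0 B=idle [load-only]
step 1: L[1]=3 C[0]=7 → dur=7, Σ=15 | A=compute:t0 B=load:t1 [compute-bound]
step 2: L[2]=8 C[1]=7 → dur=8, Σ=23 | A=load:t2 B=compute:t1 [load-bound]
step 3: L[3]=7 C[2]=9 → dur=9, Σ=32 | A=compute:t2 B=load:t3 [compute-bound]
step 4: L[4]=6 C[3]=9 → dur=9, Σ=41 | A=load:t4 B=compute:t3 [compute-bound]
step 5: L[5]=7 C[4]=7 → dur=7, Σ=48 | A=compute:t4 B=load:t5 [tied]
step 6: L[6]=6 C[5]=5 → dur=6, Σ=54 | A=load:t6 B=compute:t5 [load-bound]
step 7: L[7]=6 C[6]=8 → dur=8, Σ=62 | A=compute:t6 B=load:t7 [compute-bound]
step 8: L[8]=5 C[7]=8 → dur=8, Σ=70 | A=load:t8 B=compute:t7 [compute-bound]
step 9: C[8]=5 → dur=5, Σ=75 | A=compute:t8 B=idle [compute-only]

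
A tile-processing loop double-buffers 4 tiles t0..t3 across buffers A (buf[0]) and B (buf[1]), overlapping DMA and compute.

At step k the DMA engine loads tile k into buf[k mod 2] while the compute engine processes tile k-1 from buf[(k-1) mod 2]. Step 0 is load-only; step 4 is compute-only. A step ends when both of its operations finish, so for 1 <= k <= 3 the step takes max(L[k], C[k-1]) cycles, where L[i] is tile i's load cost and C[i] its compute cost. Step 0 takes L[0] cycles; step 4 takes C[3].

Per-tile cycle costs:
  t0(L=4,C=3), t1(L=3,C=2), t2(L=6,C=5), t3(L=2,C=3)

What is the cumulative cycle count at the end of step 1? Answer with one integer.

k=0 load=t0/4c comp=- wait=4 total=4
k=1 load=t1/3c comp=t0/3c wait=3 total=7
k=2 load=t2/6c comp=t1/2c wait=6 total=13
k=3 load=t3/2c comp=t2/5c wait=5 total=18
k=4 load=- comp=t3/3c wait=3 total=21

end_cycle[1] = 7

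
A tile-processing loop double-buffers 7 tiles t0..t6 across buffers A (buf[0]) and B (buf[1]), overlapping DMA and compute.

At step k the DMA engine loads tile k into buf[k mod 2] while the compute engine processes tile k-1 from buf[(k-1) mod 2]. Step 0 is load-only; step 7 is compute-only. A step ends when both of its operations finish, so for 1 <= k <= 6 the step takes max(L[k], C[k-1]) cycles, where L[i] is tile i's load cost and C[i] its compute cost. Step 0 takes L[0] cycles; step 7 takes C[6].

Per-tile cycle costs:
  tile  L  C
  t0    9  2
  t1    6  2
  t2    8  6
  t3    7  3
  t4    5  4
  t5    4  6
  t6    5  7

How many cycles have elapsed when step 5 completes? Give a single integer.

step 0: L[0]=9 → dur=9, Σ=9 | A=load:t0 B=idle [load-only]
step 1: L[1]=6 C[0]=2 → dur=6, Σ=15 | A=compute:t0 B=load:t1 [load-bound]
step 2: L[2]=8 C[1]=2 → dur=8, Σ=23 | A=load:t2 B=compute:t1 [load-bound]
step 3: L[3]=7 C[2]=6 → dur=7, Σ=30 | A=compute:t2 B=load:t3 [load-bound]
step 4: L[4]=5 C[3]=3 → dur=5, Σ=35 | A=load:t4 B=compute:t3 [load-bound]
step 5: L[5]=4 C[4]=4 → dur=4, Σ=39 | A=compute:t4 B=load:t5 [tied]
step 6: L[6]=5 C[5]=6 → dur=6, Σ=45 | A=load:t6 B=compute:t5 [compute-bound]
step 7: C[6]=7 → dur=7, Σ=52 | A=compute:t6 B=idle [compute-only]

end_cycle[5] = 39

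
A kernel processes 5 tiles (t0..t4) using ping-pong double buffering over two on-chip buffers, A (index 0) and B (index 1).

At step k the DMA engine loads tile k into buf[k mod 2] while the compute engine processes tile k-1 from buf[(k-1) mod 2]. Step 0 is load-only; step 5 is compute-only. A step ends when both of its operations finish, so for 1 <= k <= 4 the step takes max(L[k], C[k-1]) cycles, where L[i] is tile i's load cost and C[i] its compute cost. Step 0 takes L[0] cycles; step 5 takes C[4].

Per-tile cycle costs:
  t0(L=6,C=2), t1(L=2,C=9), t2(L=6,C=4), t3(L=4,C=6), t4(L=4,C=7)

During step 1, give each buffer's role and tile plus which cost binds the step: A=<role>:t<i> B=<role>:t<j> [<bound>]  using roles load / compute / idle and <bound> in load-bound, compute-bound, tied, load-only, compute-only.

  0. 6=6c; end=6; A:t0 B:-
  1. max(2,2)=2c; end=8; A:t0 B:t1
  2. max(6,9)=9c; end=17; A:t2 B:t1
  3. max(4,4)=4c; end=21; A:t2 B:t3
  4. max(4,6)=6c; end=27; A:t4 B:t3
  5. 7=7c; end=34; A:t4 B:t3

step 1: A=compute:t0 B=load:t1 [tied]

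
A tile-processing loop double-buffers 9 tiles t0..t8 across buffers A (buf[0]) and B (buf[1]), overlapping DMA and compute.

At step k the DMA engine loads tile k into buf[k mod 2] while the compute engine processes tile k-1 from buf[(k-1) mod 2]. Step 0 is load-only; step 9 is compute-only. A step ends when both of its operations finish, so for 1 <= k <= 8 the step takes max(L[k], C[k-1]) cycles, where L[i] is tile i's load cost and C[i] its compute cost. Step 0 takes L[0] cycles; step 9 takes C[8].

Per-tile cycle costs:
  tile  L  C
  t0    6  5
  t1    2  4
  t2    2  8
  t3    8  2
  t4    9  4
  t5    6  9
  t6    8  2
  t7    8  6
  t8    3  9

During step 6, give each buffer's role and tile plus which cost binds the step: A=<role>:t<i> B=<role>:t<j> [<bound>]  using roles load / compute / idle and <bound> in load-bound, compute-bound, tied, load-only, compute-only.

step 0: L[0]=6 → dur=6, Σ=6 | A=load:t0 B=idle [load-only]
step 1: L[1]=2 C[0]=5 → dur=5, Σ=11 | A=compute:t0 B=load:t1 [compute-bound]
step 2: L[2]=2 C[1]=4 → dur=4, Σ=15 | A=load:t2 B=compute:t1 [compute-bound]
step 3: L[3]=8 C[2]=8 → dur=8, Σ=23 | A=compute:t2 B=load:t3 [tied]
step 4: L[4]=9 C[3]=2 → dur=9, Σ=32 | A=load:t4 B=compute:t3 [load-bound]
step 5: L[5]=6 C[4]=4 → dur=6, Σ=38 | A=compute:t4 B=load:t5 [load-bound]
step 6: L[6]=8 C[5]=9 → dur=9, Σ=47 | A=load:t6 B=compute:t5 [compute-bound]
step 7: L[7]=8 C[6]=2 → dur=8, Σ=55 | A=compute:t6 B=load:t7 [load-bound]
step 8: L[8]=3 C[7]=6 → dur=6, Σ=61 | A=load:t8 B=compute:t7 [compute-bound]
step 9: C[8]=9 → dur=9, Σ=70 | A=compute:t8 B=idle [compute-only]

step 6: A=load:t6 B=compute:t5 [compute-bound]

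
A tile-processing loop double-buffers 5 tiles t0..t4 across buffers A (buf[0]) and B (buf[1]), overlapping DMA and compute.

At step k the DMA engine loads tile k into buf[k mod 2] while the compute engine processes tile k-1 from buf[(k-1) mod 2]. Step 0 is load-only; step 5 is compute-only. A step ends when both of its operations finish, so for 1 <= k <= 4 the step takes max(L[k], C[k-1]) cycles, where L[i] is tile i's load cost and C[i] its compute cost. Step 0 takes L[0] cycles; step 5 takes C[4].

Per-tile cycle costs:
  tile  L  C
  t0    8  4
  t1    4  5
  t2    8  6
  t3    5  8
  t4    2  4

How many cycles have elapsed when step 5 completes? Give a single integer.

step 0: L[0]=8 → dur=8, Σ=8 | A=load:t0 B=idle [load-only]
step 1: L[1]=4 C[0]=4 → dur=4, Σ=12 | A=compute:t0 B=load:t1 [tied]
step 2: L[2]=8 C[1]=5 → dur=8, Σ=20 | A=load:t2 B=compute:t1 [load-bound]
step 3: L[3]=5 C[2]=6 → dur=6, Σ=26 | A=compute:t2 B=load:t3 [compute-bound]
step 4: L[4]=2 C[3]=8 → dur=8, Σ=34 | A=load:t4 B=compute:t3 [compute-bound]
step 5: C[4]=4 → dur=4, Σ=38 | A=compute:t4 B=idle [compute-only]

end_cycle[5] = 38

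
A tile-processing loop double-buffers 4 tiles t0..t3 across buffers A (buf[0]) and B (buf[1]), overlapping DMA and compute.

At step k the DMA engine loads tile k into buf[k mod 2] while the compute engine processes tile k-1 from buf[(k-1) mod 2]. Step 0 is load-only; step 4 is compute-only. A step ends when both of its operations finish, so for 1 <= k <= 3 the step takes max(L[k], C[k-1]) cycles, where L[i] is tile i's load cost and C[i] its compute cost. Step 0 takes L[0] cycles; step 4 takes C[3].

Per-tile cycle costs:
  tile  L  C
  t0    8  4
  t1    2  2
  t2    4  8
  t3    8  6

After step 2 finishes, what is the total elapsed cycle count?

end_cycle[2] = 16

k=0 load=t0/8c comp=- wait=8 total=8
k=1 load=t1/2c comp=t0/4c wait=4 total=12
k=2 load=t2/4c comp=t1/2c wait=4 total=16
k=3 load=t3/8c comp=t2/8c wait=8 total=24
k=4 load=- comp=t3/6c wait=6 total=30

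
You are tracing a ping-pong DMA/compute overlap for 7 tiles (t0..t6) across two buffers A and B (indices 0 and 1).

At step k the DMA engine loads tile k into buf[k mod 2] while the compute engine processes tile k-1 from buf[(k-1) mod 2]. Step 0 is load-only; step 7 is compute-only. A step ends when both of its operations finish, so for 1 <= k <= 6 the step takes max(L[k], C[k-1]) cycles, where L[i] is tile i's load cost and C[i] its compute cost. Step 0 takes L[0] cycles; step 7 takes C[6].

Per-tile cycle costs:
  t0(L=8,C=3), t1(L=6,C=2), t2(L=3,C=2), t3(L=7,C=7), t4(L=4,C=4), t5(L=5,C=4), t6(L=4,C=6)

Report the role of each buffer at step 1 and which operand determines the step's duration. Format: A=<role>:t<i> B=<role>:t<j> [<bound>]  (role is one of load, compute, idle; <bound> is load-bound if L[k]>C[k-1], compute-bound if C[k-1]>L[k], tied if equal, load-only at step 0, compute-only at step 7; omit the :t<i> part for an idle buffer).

step 0: L[0]=8 → dur=8, Σ=8 | A=load:t0 B=idle [load-only]
step 1: L[1]=6 C[0]=3 → dur=6, Σ=14 | A=compute:t0 B=load:t1 [load-bound]
step 2: L[2]=3 C[1]=2 → dur=3, Σ=17 | A=load:t2 B=compute:t1 [load-bound]
step 3: L[3]=7 C[2]=2 → dur=7, Σ=24 | A=compute:t2 B=load:t3 [load-bound]
step 4: L[4]=4 C[3]=7 → dur=7, Σ=31 | A=load:t4 B=compute:t3 [compute-bound]
step 5: L[5]=5 C[4]=4 → dur=5, Σ=36 | A=compute:t4 B=load:t5 [load-bound]
step 6: L[6]=4 C[5]=4 → dur=4, Σ=40 | A=load:t6 B=compute:t5 [tied]
step 7: C[6]=6 → dur=6, Σ=46 | A=compute:t6 B=idle [compute-only]

step 1: A=compute:t0 B=load:t1 [load-bound]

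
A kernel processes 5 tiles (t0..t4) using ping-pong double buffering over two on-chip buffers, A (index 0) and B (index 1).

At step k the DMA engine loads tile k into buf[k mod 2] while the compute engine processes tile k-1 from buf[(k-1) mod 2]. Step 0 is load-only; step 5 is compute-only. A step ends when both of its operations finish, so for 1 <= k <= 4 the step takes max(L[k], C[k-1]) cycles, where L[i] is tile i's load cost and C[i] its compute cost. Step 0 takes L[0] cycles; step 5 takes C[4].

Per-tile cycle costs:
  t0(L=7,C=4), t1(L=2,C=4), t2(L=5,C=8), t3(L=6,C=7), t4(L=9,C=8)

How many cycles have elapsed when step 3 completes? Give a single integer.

k=0 load=t0/7c comp=- wait=7 total=7
k=1 load=t1/2c comp=t0/4c wait=4 total=11
k=2 load=t2/5c comp=t1/4c wait=5 total=16
k=3 load=t3/6c comp=t2/8c wait=8 total=24
k=4 load=t4/9c comp=t3/7c wait=9 total=33
k=5 load=- comp=t4/8c wait=8 total=41

end_cycle[3] = 24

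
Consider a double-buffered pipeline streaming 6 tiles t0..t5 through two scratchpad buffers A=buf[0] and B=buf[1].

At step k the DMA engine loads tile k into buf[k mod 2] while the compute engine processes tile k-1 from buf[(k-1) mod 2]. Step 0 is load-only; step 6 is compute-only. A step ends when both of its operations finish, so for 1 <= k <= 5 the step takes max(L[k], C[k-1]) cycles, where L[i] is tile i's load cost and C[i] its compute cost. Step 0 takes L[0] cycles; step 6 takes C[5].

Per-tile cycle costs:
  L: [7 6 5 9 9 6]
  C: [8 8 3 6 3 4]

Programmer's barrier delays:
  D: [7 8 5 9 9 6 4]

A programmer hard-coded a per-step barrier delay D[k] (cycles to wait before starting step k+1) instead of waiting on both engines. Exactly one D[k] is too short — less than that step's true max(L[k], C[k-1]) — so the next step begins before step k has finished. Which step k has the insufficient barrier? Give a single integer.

[0] required=L[0]=7=7 vs D=7 ok
[1] required=max(L[1]=6,C[0]=8)=8 vs D=8 ok
[2] required=max(L[2]=5,C[1]=8)=8 vs D=5 SHORT
[3] required=max(L[3]=9,C[2]=3)=9 vs D=9 ok
[4] required=max(L[4]=9,C[3]=6)=9 vs D=9 ok
[5] required=max(L[5]=6,C[4]=3)=6 vs D=6 ok
[6] required=C[5]=4=4 vs D=4 ok

hazard at step 2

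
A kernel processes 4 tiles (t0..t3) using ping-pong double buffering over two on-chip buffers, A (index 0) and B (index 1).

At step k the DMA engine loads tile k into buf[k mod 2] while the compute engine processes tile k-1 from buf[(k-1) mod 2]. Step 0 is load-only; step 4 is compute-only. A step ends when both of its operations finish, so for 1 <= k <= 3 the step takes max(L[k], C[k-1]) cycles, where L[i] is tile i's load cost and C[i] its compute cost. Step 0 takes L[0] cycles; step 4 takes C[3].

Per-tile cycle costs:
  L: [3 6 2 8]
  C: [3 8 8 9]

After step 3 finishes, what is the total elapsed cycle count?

[0] DMA t0→A (3c) ∥ CU idle ⇒ 3c, clock 3
[1] DMA t1→B (6c) ∥ CU A:t0 (3c) ⇒ 6c, clock 9
[2] DMA t2→A (2c) ∥ CU B:t1 (8c) ⇒ 8c, clock 17
[3] DMA t3→B (8c) ∥ CU A:t2 (8c) ⇒ 8c, clock 25
[4] DMA idle ∥ CU B:t3 (9c) ⇒ 9c, clock 34

end_cycle[3] = 25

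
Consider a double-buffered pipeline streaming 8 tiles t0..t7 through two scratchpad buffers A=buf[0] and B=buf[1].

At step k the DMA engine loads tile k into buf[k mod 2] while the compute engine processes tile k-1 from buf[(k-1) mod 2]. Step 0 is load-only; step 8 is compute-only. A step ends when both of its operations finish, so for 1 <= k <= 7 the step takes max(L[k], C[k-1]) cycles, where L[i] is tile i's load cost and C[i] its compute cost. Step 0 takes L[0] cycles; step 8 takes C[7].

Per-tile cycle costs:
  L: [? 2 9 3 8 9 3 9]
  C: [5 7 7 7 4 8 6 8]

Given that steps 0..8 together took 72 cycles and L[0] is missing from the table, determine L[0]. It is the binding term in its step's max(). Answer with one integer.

L[0] = 9

step 0: dur = L[0]=? = L[0]  (unknown; binding)
step 1: dur = max(L[1]=2, C[0]=5) = 5
step 2: dur = max(L[2]=9, C[1]=7) = 9
step 3: dur = max(L[3]=3, C[2]=7) = 7
step 4: dur = max(L[4]=8, C[3]=7) = 8
step 5: dur = max(L[5]=9, C[4]=4) = 9
step 6: dur = max(L[6]=3, C[5]=8) = 8
step 7: dur = max(L[7]=9, C[6]=6) = 9
step 8: dur = C[7]=8 = 8
sum of known step durations = 63
dur[0] = total - known = 72 - 63 = 9
L[0] is the binding max in step 0, so L[0] = dur[0] = 9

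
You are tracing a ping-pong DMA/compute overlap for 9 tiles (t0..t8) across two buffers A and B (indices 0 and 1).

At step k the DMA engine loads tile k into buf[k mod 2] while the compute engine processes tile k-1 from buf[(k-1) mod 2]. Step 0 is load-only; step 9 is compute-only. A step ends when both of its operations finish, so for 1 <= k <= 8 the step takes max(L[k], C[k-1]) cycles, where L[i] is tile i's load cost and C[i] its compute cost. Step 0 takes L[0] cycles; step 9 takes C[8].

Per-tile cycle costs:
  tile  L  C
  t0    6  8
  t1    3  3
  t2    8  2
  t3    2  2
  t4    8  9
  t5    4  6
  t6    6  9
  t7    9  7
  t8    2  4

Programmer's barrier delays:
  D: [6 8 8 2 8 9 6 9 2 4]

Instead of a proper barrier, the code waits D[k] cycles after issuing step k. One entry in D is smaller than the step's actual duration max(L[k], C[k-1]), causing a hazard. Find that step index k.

k=0 barrier L[0]=6→6c, D[0]=6 ok
k=1 barrier max(L[1]=3,C[0]=8)→8c, D[1]=8 ok
k=2 barrier max(L[2]=8,C[1]=3)→8c, D[2]=8 ok
k=3 barrier max(L[3]=2,C[2]=2)→2c, D[3]=2 ok
k=4 barrier max(L[4]=8,C[3]=2)→8c, D[4]=8 ok
k=5 barrier max(L[5]=4,C[4]=9)→9c, D[5]=9 ok
k=6 barrier max(L[6]=6,C[5]=6)→6c, D[6]=6 ok
k=7 barrier max(L[7]=9,C[6]=9)→9c, D[7]=9 ok
k=8 barrier max(L[8]=2,C[7]=7)→7c, D[8]=2 SHORT
k=9 barrier C[8]=4→4c, D[9]=4 ok

hazard at step 8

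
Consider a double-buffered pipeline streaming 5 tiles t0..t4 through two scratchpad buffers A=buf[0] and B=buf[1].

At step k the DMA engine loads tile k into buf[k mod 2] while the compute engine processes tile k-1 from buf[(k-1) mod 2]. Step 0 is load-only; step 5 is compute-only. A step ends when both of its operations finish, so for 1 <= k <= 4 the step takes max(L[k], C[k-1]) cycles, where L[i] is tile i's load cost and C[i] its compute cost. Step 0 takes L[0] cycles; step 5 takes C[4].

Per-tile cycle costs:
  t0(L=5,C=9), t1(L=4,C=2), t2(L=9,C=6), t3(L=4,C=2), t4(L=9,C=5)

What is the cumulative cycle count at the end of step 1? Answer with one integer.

[0] DMA t0→A (5c) ∥ CU idle ⇒ 5c, clock 5
[1] DMA t1→B (4c) ∥ CU A:t0 (9c) ⇒ 9c, clock 14
[2] DMA t2→A (9c) ∥ CU B:t1 (2c) ⇒ 9c, clock 23
[3] DMA t3→B (4c) ∥ CU A:t2 (6c) ⇒ 6c, clock 29
[4] DMA t4→A (9c) ∥ CU B:t3 (2c) ⇒ 9c, clock 38
[5] DMA idle ∥ CU A:t4 (5c) ⇒ 5c, clock 43

end_cycle[1] = 14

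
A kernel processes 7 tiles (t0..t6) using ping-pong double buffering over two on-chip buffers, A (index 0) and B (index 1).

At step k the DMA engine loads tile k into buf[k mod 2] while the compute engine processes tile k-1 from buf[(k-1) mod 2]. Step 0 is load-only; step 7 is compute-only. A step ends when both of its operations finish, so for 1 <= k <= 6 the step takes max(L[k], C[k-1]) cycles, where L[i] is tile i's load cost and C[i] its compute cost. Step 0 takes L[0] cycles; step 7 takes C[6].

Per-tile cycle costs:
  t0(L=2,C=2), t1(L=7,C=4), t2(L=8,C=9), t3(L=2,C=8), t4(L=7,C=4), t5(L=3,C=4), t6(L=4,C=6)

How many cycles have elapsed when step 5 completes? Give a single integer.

  0. 2=2c; end=2; A:t0 B:-
  1. max(7,2)=7c; end=9; A:t0 B:t1
  2. max(8,4)=8c; end=17; A:t2 B:t1
  3. max(2,9)=9c; end=26; A:t2 B:t3
  4. max(7,8)=8c; end=34; A:t4 B:t3
  5. max(3,4)=4c; end=38; A:t4 B:t5
  6. max(4,4)=4c; end=42; A:t6 B:t5
  7. 6=6c; end=48; A:t6 B:t5

end_cycle[5] = 38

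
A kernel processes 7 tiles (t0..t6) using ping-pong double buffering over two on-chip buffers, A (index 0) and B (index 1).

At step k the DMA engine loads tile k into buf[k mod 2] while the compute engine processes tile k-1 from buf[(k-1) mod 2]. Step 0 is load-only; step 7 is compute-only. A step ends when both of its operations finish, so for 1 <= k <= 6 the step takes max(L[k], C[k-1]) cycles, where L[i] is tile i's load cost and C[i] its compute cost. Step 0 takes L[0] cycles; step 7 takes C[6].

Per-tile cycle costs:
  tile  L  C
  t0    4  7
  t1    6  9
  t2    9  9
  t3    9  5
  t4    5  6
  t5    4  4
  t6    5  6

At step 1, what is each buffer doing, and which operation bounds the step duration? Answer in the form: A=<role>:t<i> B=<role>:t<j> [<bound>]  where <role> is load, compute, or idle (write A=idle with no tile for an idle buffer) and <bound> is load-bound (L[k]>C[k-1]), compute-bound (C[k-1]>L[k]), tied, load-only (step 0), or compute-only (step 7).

k=0 load=t0/4c comp=- wait=4 total=4
k=1 load=t1/6c comp=t0/7c wait=7 total=11
k=2 load=t2/9c comp=t1/9c wait=9 total=20
k=3 load=t3/9c comp=t2/9c wait=9 total=29
k=4 load=t4/5c comp=t3/5c wait=5 total=34
k=5 load=t5/4c comp=t4/6c wait=6 total=40
k=6 load=t6/5c comp=t5/4c wait=5 total=45
k=7 load=- comp=t6/6c wait=6 total=51

step 1: A=compute:t0 B=load:t1 [compute-bound]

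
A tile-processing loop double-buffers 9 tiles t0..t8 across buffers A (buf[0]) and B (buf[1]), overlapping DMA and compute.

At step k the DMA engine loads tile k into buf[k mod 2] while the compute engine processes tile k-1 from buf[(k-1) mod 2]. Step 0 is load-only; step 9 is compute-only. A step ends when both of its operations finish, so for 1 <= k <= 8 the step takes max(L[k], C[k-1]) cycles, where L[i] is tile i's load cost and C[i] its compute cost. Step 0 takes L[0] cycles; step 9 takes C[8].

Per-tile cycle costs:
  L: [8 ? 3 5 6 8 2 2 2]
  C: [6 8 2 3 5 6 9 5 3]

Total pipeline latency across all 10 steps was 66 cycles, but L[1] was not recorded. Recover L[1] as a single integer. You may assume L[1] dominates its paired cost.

step 0: dur = L[0]=8 = 8
step 1: dur = max(L[1]=?, C[0]=6) = L[1]  (unknown; binding)
step 2: dur = max(L[2]=3, C[1]=8) = 8
step 3: dur = max(L[3]=5, C[2]=2) = 5
step 4: dur = max(L[4]=6, C[3]=3) = 6
step 5: dur = max(L[5]=8, C[4]=5) = 8
step 6: dur = max(L[6]=2, C[5]=6) = 6
step 7: dur = max(L[7]=2, C[6]=9) = 9
step 8: dur = max(L[8]=2, C[7]=5) = 5
step 9: dur = C[8]=3 = 3
sum of known step durations = 58
dur[1] = total - known = 66 - 58 = 8
L[1] is the binding max in step 1, so L[1] = dur[1] = 8

L[1] = 8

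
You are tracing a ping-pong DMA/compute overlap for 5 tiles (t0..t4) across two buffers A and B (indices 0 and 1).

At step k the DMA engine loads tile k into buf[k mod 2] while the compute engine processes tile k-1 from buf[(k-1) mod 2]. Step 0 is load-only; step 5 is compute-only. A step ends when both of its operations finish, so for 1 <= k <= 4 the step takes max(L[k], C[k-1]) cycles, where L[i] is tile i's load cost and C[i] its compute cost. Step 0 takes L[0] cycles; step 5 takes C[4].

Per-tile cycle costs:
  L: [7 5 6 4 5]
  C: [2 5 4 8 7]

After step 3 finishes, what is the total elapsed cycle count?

end_cycle[3] = 22

step 0: L[0]=7 → dur=7, Σ=7 | A=load:t0 B=idle [load-only]
step 1: L[1]=5 C[0]=2 → dur=5, Σ=12 | A=compute:t0 B=load:t1 [load-bound]
step 2: L[2]=6 C[1]=5 → dur=6, Σ=18 | A=load:t2 B=compute:t1 [load-bound]
step 3: L[3]=4 C[2]=4 → dur=4, Σ=22 | A=compute:t2 B=load:t3 [tied]
step 4: L[4]=5 C[3]=8 → dur=8, Σ=30 | A=load:t4 B=compute:t3 [compute-bound]
step 5: C[4]=7 → dur=7, Σ=37 | A=compute:t4 B=idle [compute-only]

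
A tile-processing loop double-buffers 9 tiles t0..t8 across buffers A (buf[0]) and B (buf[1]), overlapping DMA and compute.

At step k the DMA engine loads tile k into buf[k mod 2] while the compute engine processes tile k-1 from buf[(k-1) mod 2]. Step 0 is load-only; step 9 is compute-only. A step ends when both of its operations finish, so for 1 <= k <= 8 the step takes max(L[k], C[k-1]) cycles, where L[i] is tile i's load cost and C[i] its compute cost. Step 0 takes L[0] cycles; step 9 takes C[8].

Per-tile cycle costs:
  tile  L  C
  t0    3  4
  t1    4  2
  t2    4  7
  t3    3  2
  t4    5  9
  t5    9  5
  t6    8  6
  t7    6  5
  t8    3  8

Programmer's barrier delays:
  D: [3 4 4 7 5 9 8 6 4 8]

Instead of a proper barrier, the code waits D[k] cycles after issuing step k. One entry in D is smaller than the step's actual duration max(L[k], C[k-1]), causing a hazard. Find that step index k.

step 0: need L[0]=3 = 3; D[0]=3 ok
step 1: need max(L[1]=4,C[0]=4) = 4; D[1]=4 ok
step 2: need max(L[2]=4,C[1]=2) = 4; D[2]=4 ok
step 3: need max(L[3]=3,C[2]=7) = 7; D[3]=7 ok
step 4: need max(L[4]=5,C[3]=2) = 5; D[4]=5 ok
step 5: need max(L[5]=9,C[4]=9) = 9; D[5]=9 ok
step 6: need max(L[6]=8,C[5]=5) = 8; D[6]=8 ok
step 7: need max(L[7]=6,C[6]=6) = 6; D[7]=6 ok
step 8: need max(L[8]=3,C[7]=5) = 5; D[8]=4 SHORT
step 9: need C[8]=8 = 8; D[9]=8 ok

hazard at step 8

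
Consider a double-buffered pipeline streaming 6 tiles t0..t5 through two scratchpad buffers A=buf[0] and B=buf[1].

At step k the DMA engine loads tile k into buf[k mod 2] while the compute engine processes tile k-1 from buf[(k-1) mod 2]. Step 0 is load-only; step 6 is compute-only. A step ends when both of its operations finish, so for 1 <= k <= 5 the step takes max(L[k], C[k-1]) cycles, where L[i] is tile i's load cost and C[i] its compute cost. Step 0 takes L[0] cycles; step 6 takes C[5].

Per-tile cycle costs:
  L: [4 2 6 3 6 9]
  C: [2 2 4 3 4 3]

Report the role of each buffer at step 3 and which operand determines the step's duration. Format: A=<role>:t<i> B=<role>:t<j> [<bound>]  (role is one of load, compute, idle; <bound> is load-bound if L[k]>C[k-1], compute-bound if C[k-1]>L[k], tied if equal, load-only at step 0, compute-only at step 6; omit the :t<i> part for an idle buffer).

  0. 4=4c; end=4; A:t0 B:-
  1. max(2,2)=2c; end=6; A:t0 B:t1
  2. max(6,2)=6c; end=12; A:t2 B:t1
  3. max(3,4)=4c; end=16; A:t2 B:t3
  4. max(6,3)=6c; end=22; A:t4 B:t3
  5. max(9,4)=9c; end=31; A:t4 B:t5
  6. 3=3c; end=34; A:t4 B:t5

step 3: A=compute:t2 B=load:t3 [compute-bound]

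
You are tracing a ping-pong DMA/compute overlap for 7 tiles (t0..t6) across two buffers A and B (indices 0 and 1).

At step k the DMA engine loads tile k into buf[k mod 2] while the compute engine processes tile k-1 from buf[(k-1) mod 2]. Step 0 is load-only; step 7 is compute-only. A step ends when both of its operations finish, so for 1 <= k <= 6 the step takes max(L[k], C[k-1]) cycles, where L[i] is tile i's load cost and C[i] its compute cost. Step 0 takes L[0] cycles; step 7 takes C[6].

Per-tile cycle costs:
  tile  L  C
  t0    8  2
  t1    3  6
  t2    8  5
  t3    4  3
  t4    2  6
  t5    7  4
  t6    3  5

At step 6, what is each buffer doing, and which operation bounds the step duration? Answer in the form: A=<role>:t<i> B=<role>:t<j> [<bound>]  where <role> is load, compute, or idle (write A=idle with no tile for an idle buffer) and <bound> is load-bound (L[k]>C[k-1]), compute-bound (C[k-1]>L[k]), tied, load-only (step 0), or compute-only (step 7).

[0] DMA t0→A (8c) ∥ CU idle ⇒ 8c, clock 8
[1] DMA t1→B (3c) ∥ CU A:t0 (2c) ⇒ 3c, clock 11
[2] DMA t2→A (8c) ∥ CU B:t1 (6c) ⇒ 8c, clock 19
[3] DMA t3→B (4c) ∥ CU A:t2 (5c) ⇒ 5c, clock 24
[4] DMA t4→A (2c) ∥ CU B:t3 (3c) ⇒ 3c, clock 27
[5] DMA t5→B (7c) ∥ CU A:t4 (6c) ⇒ 7c, clock 34
[6] DMA t6→A (3c) ∥ CU B:t5 (4c) ⇒ 4c, clock 38
[7] DMA idle ∥ CU A:t6 (5c) ⇒ 5c, clock 43

step 6: A=load:t6 B=compute:t5 [compute-bound]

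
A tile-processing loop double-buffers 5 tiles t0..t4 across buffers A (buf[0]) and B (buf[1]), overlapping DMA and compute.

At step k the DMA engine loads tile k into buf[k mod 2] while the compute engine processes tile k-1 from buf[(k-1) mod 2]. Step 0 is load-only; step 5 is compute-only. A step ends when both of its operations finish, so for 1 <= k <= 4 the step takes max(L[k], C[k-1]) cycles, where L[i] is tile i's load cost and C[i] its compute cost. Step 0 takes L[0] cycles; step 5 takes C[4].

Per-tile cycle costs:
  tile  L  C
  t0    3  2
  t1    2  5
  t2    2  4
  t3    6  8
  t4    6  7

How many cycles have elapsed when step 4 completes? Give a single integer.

step 0: L[0]=3 → dur=3, Σ=3 | A=load:t0 B=idle [load-only]
step 1: L[1]=2 C[0]=2 → dur=2, Σ=5 | A=compute:t0 B=load:t1 [tied]
step 2: L[2]=2 C[1]=5 → dur=5, Σ=10 | A=load:t2 B=compute:t1 [compute-bound]
step 3: L[3]=6 C[2]=4 → dur=6, Σ=16 | A=compute:t2 B=load:t3 [load-bound]
step 4: L[4]=6 C[3]=8 → dur=8, Σ=24 | A=load:t4 B=compute:t3 [compute-bound]
step 5: C[4]=7 → dur=7, Σ=31 | A=compute:t4 B=idle [compute-only]

end_cycle[4] = 24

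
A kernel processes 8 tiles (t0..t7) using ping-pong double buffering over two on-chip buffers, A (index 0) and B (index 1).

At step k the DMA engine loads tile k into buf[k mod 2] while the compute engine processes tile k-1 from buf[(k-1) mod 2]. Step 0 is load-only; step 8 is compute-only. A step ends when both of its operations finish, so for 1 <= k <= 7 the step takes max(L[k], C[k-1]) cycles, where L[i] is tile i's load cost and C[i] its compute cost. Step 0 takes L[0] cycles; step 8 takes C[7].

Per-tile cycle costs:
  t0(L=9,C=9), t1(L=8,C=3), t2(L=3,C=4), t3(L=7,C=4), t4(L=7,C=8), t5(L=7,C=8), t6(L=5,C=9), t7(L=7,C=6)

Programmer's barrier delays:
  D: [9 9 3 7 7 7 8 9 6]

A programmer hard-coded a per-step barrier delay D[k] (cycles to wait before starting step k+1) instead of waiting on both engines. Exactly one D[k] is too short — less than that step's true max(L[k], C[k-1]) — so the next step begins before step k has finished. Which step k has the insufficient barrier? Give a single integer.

[0] required=L[0]=9=9 vs D=9 ok
[1] required=max(L[1]=8,C[0]=9)=9 vs D=9 ok
[2] required=max(L[2]=3,C[1]=3)=3 vs D=3 ok
[3] required=max(L[3]=7,C[2]=4)=7 vs D=7 ok
[4] required=max(L[4]=7,C[3]=4)=7 vs D=7 ok
[5] required=max(L[5]=7,C[4]=8)=8 vs D=7 SHORT
[6] required=max(L[6]=5,C[5]=8)=8 vs D=8 ok
[7] required=max(L[7]=7,C[6]=9)=9 vs D=9 ok
[8] required=C[7]=6=6 vs D=6 ok

hazard at step 5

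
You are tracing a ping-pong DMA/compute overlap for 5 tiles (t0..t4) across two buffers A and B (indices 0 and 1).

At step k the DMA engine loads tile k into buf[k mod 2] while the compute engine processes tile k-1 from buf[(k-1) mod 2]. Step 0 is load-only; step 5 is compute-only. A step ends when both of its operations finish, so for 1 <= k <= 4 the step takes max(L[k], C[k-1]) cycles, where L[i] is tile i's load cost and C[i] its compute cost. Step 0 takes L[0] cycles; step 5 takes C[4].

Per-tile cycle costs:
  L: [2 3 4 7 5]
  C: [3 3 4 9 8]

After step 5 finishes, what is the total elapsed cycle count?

end_cycle[5] = 33

step 0: L[0]=2 → dur=2, Σ=2 | A=load:t0 B=idle [load-only]
step 1: L[1]=3 C[0]=3 → dur=3, Σ=5 | A=compute:t0 B=load:t1 [tied]
step 2: L[2]=4 C[1]=3 → dur=4, Σ=9 | A=load:t2 B=compute:t1 [load-bound]
step 3: L[3]=7 C[2]=4 → dur=7, Σ=16 | A=compute:t2 B=load:t3 [load-bound]
step 4: L[4]=5 C[3]=9 → dur=9, Σ=25 | A=load:t4 B=compute:t3 [compute-bound]
step 5: C[4]=8 → dur=8, Σ=33 | A=compute:t4 B=idle [compute-only]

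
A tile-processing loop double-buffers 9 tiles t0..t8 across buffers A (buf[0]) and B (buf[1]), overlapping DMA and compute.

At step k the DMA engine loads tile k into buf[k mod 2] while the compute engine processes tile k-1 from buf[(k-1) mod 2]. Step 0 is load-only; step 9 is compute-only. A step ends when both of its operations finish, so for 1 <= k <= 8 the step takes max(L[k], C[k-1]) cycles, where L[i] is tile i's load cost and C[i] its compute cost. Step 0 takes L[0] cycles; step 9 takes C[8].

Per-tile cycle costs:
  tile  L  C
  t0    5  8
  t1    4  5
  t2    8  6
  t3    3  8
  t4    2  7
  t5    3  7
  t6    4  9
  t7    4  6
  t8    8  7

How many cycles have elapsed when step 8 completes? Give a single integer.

  0. 5=5c; end=5; A:t0 B:-
  1. max(4,8)=8c; end=13; A:t0 B:t1
  2. max(8,5)=8c; end=21; A:t2 B:t1
  3. max(3,6)=6c; end=27; A:t2 B:t3
  4. max(2,8)=8c; end=35; A:t4 B:t3
  5. max(3,7)=7c; end=42; A:t4 B:t5
  6. max(4,7)=7c; end=49; A:t6 B:t5
  7. max(4,9)=9c; end=58; A:t6 B:t7
  8. max(8,6)=8c; end=66; A:t8 B:t7
  9. 7=7c; end=73; A:t8 B:t7

end_cycle[8] = 66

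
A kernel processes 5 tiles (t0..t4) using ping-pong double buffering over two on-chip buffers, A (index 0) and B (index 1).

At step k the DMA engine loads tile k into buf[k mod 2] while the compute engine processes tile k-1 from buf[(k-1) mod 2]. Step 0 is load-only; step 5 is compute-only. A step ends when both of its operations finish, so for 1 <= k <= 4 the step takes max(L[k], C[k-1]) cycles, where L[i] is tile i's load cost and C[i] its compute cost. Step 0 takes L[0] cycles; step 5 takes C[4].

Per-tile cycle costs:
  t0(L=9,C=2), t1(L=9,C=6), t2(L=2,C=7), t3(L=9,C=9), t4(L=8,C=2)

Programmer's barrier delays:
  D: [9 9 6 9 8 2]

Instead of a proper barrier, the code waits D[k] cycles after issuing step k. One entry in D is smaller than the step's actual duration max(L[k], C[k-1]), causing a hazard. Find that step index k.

[0] required=L[0]=9=9 vs D=9 ok
[1] required=max(L[1]=9,C[0]=2)=9 vs D=9 ok
[2] required=max(L[2]=2,C[1]=6)=6 vs D=6 ok
[3] required=max(L[3]=9,C[2]=7)=9 vs D=9 ok
[4] required=max(L[4]=8,C[3]=9)=9 vs D=8 SHORT
[5] required=C[4]=2=2 vs D=2 ok

hazard at step 4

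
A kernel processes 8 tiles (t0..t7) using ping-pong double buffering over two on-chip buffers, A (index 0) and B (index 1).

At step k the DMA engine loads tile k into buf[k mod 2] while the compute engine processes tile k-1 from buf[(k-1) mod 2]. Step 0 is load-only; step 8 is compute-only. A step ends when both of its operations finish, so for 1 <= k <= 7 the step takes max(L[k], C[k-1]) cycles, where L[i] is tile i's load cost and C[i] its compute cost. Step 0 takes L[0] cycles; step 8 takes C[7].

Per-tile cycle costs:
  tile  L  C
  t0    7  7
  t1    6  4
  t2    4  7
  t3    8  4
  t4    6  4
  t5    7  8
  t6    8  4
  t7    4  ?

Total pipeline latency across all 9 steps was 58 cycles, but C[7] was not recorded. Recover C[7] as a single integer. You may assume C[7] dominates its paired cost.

step 0 | dur = L[0]=7 = 7
step 1 | dur = max(L[1]=6, C[0]=7) = 7
step 2 | dur = max(L[2]=4, C[1]=4) = 4
step 3 | dur = max(L[3]=8, C[2]=7) = 8
step 4 | dur = max(L[4]=6, C[3]=4) = 6
step 5 | dur = max(L[5]=7, C[4]=4) = 7
step 6 | dur = max(L[6]=8, C[5]=8) = 8
step 7 | dur = max(L[7]=4, C[6]=4) = 4
step 8 | dur = C[7]=? = C[7]  (unknown; binding)
sum of known step durations = 51
dur[8] = total - known = 58 - 51 = 7
C[7] is the binding max in step 8, so C[7] = dur[8] = 7

C[7] = 7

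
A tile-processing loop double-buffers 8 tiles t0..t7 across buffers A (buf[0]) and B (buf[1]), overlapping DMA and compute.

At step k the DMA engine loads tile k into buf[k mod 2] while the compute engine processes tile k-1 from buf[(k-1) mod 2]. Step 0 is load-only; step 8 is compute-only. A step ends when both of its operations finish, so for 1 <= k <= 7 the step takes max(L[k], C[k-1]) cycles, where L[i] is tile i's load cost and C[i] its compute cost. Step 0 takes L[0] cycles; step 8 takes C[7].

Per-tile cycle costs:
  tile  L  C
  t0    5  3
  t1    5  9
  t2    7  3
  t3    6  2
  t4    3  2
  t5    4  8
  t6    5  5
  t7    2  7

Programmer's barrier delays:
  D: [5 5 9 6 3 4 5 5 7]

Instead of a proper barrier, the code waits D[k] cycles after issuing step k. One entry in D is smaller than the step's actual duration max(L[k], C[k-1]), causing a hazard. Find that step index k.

[0] required=L[0]=5=5 vs D=5 ok
[1] required=max(L[1]=5,C[0]=3)=5 vs D=5 ok
[2] required=max(L[2]=7,C[1]=9)=9 vs D=9 ok
[3] required=max(L[3]=6,C[2]=3)=6 vs D=6 ok
[4] required=max(L[4]=3,C[3]=2)=3 vs D=3 ok
[5] required=max(L[5]=4,C[4]=2)=4 vs D=4 ok
[6] required=max(L[6]=5,C[5]=8)=8 vs D=5 SHORT
[7] required=max(L[7]=2,C[6]=5)=5 vs D=5 ok
[8] required=C[7]=7=7 vs D=7 ok

hazard at step 6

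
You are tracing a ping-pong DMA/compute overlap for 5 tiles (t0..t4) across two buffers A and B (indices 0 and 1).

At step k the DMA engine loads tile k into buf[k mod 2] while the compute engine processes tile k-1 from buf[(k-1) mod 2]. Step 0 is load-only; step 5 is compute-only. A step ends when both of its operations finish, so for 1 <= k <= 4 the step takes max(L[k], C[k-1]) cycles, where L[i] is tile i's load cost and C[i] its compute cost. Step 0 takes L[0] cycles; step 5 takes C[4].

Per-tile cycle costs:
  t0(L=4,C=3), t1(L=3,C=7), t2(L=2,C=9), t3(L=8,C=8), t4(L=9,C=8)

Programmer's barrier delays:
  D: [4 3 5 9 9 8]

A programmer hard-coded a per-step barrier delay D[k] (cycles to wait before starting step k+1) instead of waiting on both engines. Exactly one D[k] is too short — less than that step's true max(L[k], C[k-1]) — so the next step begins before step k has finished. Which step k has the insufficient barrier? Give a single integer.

hazard at step 2

[0] required=L[0]=4=4 vs D=4 ok
[1] required=max(L[1]=3,C[0]=3)=3 vs D=3 ok
[2] required=max(L[2]=2,C[1]=7)=7 vs D=5 SHORT
[3] required=max(L[3]=8,C[2]=9)=9 vs D=9 ok
[4] required=max(L[4]=9,C[3]=8)=9 vs D=9 ok
[5] required=C[4]=8=8 vs D=8 ok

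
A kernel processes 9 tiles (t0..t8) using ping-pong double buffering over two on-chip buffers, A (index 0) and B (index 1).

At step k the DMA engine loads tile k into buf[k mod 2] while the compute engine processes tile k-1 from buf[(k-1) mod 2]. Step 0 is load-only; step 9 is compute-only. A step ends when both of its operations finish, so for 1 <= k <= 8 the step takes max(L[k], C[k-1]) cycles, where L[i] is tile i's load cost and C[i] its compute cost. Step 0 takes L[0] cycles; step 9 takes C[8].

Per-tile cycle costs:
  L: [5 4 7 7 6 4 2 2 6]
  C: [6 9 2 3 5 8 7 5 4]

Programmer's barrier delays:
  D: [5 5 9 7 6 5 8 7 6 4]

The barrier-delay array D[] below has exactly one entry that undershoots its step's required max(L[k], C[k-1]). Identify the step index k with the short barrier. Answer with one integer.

hazard at step 1

k=0 barrier L[0]=5→5c, D[0]=5 ok
k=1 barrier max(L[1]=4,C[0]=6)→6c, D[1]=5 SHORT
k=2 barrier max(L[2]=7,C[1]=9)→9c, D[2]=9 ok
k=3 barrier max(L[3]=7,C[2]=2)→7c, D[3]=7 ok
k=4 barrier max(L[4]=6,C[3]=3)→6c, D[4]=6 ok
k=5 barrier max(L[5]=4,C[4]=5)→5c, D[5]=5 ok
k=6 barrier max(L[6]=2,C[5]=8)→8c, D[6]=8 ok
k=7 barrier max(L[7]=2,C[6]=7)→7c, D[7]=7 ok
k=8 barrier max(L[8]=6,C[7]=5)→6c, D[8]=6 ok
k=9 barrier C[8]=4→4c, D[9]=4 ok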